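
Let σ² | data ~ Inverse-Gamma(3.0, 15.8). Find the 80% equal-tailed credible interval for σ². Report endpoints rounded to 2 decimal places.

[2.97, 14.34]

Inverse-Gamma(3.0, 15.8) quantiles: F⁻¹(0.1) and F⁻¹(0.9).
Equivalently, 1/σ² ~ Gamma(3.0, rate = 15.8); invert its 0.9 and 0.1 quantiles.
Posterior mean ≈ 7.90, SD ≈ 7.90; a Normal approximation gives roughly [-2.22, 18.02].
Exact: lower = 2.97; upper = 14.34.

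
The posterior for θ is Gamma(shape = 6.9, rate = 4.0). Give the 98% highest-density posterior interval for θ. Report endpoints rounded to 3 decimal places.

The posterior is unimodal and skewed, so the HPD interval has equal density at both endpoints and is the shortest 98% interval.
Solving f(0.464) = f(3.404) with F(3.404) − F(0.464) = 0.98 gives [0.464, 3.404].
For comparison, the equal-tailed interval is [0.569, 3.607]; the HPD is narrower and shifted toward the mode.

[0.464, 3.404]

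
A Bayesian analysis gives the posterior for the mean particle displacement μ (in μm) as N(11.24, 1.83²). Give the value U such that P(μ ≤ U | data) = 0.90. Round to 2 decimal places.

13.59

Need U with P(μ ≤ U) = 0.90: U = 11.24 + z_{0.1}·1.83.
z = 1.282; U = 11.24 + 1.282 × 1.83 = 13.59.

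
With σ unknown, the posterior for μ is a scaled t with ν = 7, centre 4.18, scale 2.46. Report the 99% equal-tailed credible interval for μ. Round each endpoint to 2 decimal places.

The t_7 distribution is symmetric; the 99% interval is 4.18 ± t·2.46 with t_{0.995,7} = 3.499.
Half-width: 3.499 × 2.46 = 8.61.
4.18 − 8.61 = -4.43; 4.18 + 8.61 = 12.79.

[-4.43, 12.79]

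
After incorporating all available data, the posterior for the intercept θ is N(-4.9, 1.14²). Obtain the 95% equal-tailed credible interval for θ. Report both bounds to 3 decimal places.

[-7.134, -2.666]

The posterior is symmetric, so the 95% equal-tailed interval is θ = -4.9 ± z·1.14 with z = 1.960.
Half-width: 1.960 × 1.14 = 2.234.
-4.9 − 2.234 = -7.134; -4.9 + 2.234 = -2.666.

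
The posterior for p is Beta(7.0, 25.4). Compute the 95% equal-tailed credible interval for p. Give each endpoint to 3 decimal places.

[0.095, 0.371]

Posterior: Beta(7.0, 25.4).
Equal-tailed 95% interval: the 0.025 and 0.975 quantiles of Beta(7.0, 25.4).
Posterior mean ≈ 0.216, SD ≈ 0.071; a Normal approximation gives roughly [0.076, 0.356].
Exact: F⁻¹(0.025) = 0.095; F⁻¹(0.975) = 0.371.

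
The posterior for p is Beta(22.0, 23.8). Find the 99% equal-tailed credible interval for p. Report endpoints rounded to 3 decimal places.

[0.298, 0.666]

Posterior: Beta(22.0, 23.8).
Equal-tailed 99% interval: the 0.005 and 0.995 quantiles of Beta(22.0, 23.8).
Posterior mean ≈ 0.480, SD ≈ 0.073; a Normal approximation gives roughly [0.292, 0.668].
Exact: F⁻¹(0.005) = 0.298; F⁻¹(0.995) = 0.666.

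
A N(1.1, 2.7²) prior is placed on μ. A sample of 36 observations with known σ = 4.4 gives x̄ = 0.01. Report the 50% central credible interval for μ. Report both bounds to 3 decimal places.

Posterior precision = 1/2.7² + 36/4.4² = 0.1372 + 1.8595 = 1.9967, so posterior SD = 0.7077.
Posterior mean = (1.1/2.7² + 36·0.01/4.4²) / 1.9967 = 0.0849.
Interval: 0.0849 ± 0.674 × 0.7077 → [-0.392, 0.562].

[-0.392, 0.562]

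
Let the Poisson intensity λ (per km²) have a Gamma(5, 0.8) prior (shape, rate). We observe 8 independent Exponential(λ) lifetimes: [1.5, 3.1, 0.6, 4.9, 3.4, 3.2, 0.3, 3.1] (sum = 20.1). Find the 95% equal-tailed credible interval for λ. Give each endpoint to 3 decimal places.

Posterior: Gamma(5+8, 0.8+20.1) = Gamma(13, 20.9) (shape, rate).
Equal-tailed 95% interval: Gamma(13, 20.9) quantiles at 0.025 and 0.975.
Posterior mean ≈ 0.622, SD ≈ 0.173; a Normal approximation gives roughly [0.284, 0.960].
Exact: lower = 0.331; upper = 1.003.

[0.331, 1.003]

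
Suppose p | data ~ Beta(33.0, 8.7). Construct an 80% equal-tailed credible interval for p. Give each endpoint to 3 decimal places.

Posterior: Beta(33.0, 8.7).
Equal-tailed 80% interval: the 0.1 and 0.9 quantiles of Beta(33.0, 8.7).
Posterior mean ≈ 0.791, SD ≈ 0.062; a Normal approximation gives roughly [0.712, 0.871].
Exact: F⁻¹(0.1) = 0.709; F⁻¹(0.9) = 0.868.

[0.709, 0.868]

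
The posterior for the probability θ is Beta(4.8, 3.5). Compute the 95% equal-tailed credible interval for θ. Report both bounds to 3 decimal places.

[0.253, 0.868]

Posterior: Beta(4.8, 3.5).
Equal-tailed 95% interval: the 0.025 and 0.975 quantiles of Beta(4.8, 3.5).
Posterior mean ≈ 0.578, SD ≈ 0.162; a Normal approximation gives roughly [0.261, 0.896].
Exact: F⁻¹(0.025) = 0.253; F⁻¹(0.975) = 0.868.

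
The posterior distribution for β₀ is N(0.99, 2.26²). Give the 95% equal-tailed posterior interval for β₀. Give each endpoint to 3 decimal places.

[-3.440, 5.420]

The posterior is symmetric, so the 95% equal-tailed interval is β₀ = 0.99 ± z·2.26 with z = 1.960.
Half-width: 1.960 × 2.26 = 4.430.
0.99 − 4.430 = -3.440; 0.99 + 4.430 = 5.420.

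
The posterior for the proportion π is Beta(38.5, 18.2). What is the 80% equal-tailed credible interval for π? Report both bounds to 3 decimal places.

[0.599, 0.757]

Posterior: Beta(38.5, 18.2).
Equal-tailed 80% interval: the 0.1 and 0.9 quantiles of Beta(38.5, 18.2).
Posterior mean ≈ 0.679, SD ≈ 0.061; a Normal approximation gives roughly [0.600, 0.758].
Exact: F⁻¹(0.1) = 0.599; F⁻¹(0.9) = 0.757.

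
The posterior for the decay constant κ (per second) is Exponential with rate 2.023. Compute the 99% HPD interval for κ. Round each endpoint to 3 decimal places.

[0.000, 2.276]

The exponential density is strictly decreasing on [0, ∞), so the HPD interval is anchored at 0: [0, q] with P(κ ≤ q) = 0.99.
q = −ln(1 − 0.99) / 2.023 = 4.6052 / 2.023 = 2.276.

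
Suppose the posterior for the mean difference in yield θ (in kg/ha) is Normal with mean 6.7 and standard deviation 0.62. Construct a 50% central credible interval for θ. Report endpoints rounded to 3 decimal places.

The posterior is symmetric, so the 50% equal-tailed interval is θ = 6.7 ± z·0.62 with z = 0.674.
Half-width: 0.674 × 0.62 = 0.418.
6.7 − 0.418 = 6.282; 6.7 + 0.418 = 7.118.

[6.282, 7.118]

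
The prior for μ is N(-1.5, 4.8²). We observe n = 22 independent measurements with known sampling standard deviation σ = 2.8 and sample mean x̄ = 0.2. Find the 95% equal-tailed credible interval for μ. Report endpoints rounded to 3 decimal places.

[-0.987, 1.335]

Posterior precision = 1/4.8² + 22/2.8² = 0.0434 + 2.8061 = 2.8495, so posterior SD = 0.5924.
Posterior mean = (-1.5/4.8² + 22·0.2/2.8²) / 2.8495 = 0.1741.
Interval: 0.1741 ± 1.960 × 0.5924 → [-0.987, 1.335].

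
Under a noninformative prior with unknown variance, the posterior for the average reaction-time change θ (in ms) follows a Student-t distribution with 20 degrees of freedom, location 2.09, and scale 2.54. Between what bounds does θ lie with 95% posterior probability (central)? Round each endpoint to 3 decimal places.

The t_20 distribution is symmetric; the 95% interval is 2.09 ± t·2.54 with t_{0.975,20} = 2.086.
Half-width: 2.086 × 2.54 = 5.298.
2.09 − 5.298 = -3.208; 2.09 + 5.298 = 7.388.

[-3.208, 7.388]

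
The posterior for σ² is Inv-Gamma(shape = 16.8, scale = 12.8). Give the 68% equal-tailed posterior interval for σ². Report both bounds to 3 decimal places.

Inverse-Gamma(16.8, 12.8) quantiles: F⁻¹(0.16) and F⁻¹(0.84).
Equivalently, 1/σ² ~ Gamma(16.8, rate = 12.8); invert its 0.84 and 0.16 quantiles.
Posterior mean ≈ 0.810, SD ≈ 0.211; a Normal approximation gives roughly [0.601, 1.020].
Exact: lower = 0.614; upper = 1.003.

[0.614, 1.003]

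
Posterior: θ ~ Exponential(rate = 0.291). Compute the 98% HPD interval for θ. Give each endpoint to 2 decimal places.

The exponential density is strictly decreasing on [0, ∞), so the HPD interval is anchored at 0: [0, q] with P(θ ≤ q) = 0.98.
q = −ln(1 − 0.98) / 0.291 = 3.9120 / 0.291 = 13.44.

[0.00, 13.44]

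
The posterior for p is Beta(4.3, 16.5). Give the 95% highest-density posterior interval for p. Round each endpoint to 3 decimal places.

The posterior is unimodal and skewed, so the HPD interval has equal density at both endpoints and is the shortest 95% interval.
Solving f(0.053) = f(0.377) with F(0.377) − F(0.053) = 0.95 gives [0.053, 0.377].
For comparison, the equal-tailed interval is [0.066, 0.400]; the HPD is narrower and shifted toward the mode.

[0.053, 0.377]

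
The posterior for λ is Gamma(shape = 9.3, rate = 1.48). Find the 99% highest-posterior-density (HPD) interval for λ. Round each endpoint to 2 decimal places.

[1.94, 12.30]

The posterior is unimodal and skewed, so the HPD interval has equal density at both endpoints and is the shortest 99% interval.
Solving f(1.94) = f(12.30) with F(12.30) − F(1.94) = 0.99 gives [1.94, 12.30].
For comparison, the equal-tailed interval is [2.23, 12.84]; the HPD is narrower and shifted toward the mode.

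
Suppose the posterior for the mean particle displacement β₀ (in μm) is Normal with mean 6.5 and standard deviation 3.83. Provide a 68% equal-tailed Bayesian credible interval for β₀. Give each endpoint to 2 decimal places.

The posterior is symmetric, so the 68% equal-tailed interval is β₀ = 6.5 ± z·3.83 with z = 0.994.
Half-width: 0.994 × 3.83 = 3.81.
6.5 − 3.81 = 2.69; 6.5 + 3.81 = 10.31.

[2.69, 10.31]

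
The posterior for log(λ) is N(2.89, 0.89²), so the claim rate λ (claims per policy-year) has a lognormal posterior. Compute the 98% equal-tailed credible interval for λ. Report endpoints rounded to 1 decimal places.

[2.3, 142.7]

On the log scale the 98% interval is 2.89 ± 2.326 × 0.89 = [0.8196, 4.9604].
Exponentiate: [e^0.8196, e^4.9604] = [2.3, 142.7].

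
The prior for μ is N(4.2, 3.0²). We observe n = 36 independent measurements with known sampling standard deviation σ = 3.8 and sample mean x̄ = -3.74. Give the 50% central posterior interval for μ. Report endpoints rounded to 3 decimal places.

Posterior precision = 1/3.0² + 36/3.8² = 0.1111 + 2.4931 = 2.6042, so posterior SD = 0.6197.
Posterior mean = (4.2/3.0² + 36·-3.74/3.8²) / 2.6042 = -3.4012.
Interval: -3.4012 ± 0.674 × 0.6197 → [-3.819, -2.983].

[-3.819, -2.983]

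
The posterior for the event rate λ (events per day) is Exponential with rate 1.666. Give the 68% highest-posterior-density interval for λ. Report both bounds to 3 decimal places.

[0.000, 0.684]

The exponential density is strictly decreasing on [0, ∞), so the HPD interval is anchored at 0: [0, q] with P(λ ≤ q) = 0.68.
q = −ln(1 − 0.68) / 1.666 = 1.1394 / 1.666 = 0.684.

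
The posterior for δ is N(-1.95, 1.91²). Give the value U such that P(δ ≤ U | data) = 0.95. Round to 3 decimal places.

Need U with P(δ ≤ U) = 0.95: U = -1.95 + z_{0.05}·1.91.
z = 1.645; U = -1.95 + 1.645 × 1.91 = 1.192.

1.192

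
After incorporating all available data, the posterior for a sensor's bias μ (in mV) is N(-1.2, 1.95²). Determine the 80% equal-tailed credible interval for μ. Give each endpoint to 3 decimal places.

The posterior is symmetric, so the 80% equal-tailed interval is μ = -1.2 ± z·1.95 with z = 1.282.
Half-width: 1.282 × 1.95 = 2.499.
-1.2 − 2.499 = -3.699; -1.2 + 2.499 = 1.299.

[-3.699, 1.299]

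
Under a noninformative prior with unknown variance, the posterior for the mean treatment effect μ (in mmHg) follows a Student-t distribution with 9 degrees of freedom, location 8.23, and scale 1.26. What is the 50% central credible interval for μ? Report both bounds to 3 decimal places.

The t_9 distribution is symmetric; the 50% interval is 8.23 ± t·1.26 with t_{0.75,9} = 0.703.
Half-width: 0.703 × 1.26 = 0.885.
8.23 − 0.885 = 7.345; 8.23 + 0.885 = 9.115.

[7.345, 9.115]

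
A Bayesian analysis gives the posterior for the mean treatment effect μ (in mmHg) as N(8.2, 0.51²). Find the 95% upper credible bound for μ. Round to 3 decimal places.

9.039

Need U with P(μ ≤ U) = 0.95: U = 8.2 + z_{0.05}·0.51.
z = 1.645; U = 8.2 + 1.645 × 0.51 = 9.039.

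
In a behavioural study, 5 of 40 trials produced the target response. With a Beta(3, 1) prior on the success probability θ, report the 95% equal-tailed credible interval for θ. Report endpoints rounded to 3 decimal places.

Posterior: Beta(3+5, 1+35) = Beta(8, 36).
Equal-tailed 95% interval: the 0.025 and 0.975 quantiles of Beta(8, 36).
Posterior mean ≈ 0.182, SD ≈ 0.057; a Normal approximation gives roughly [0.069, 0.295].
Exact: F⁻¹(0.025) = 0.084; F⁻¹(0.975) = 0.307.

[0.084, 0.307]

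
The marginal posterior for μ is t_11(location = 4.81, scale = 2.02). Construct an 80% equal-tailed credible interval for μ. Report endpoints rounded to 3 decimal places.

The t_11 distribution is symmetric; the 80% interval is 4.81 ± t·2.02 with t_{0.9,11} = 1.363.
Half-width: 1.363 × 2.02 = 2.754.
4.81 − 2.754 = 2.056; 4.81 + 2.754 = 7.564.

[2.056, 7.564]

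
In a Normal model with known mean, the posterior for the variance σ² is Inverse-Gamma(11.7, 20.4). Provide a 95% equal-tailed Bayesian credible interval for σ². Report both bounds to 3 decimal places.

[1.057, 3.408]

Inverse-Gamma(11.7, 20.4) quantiles: F⁻¹(0.025) and F⁻¹(0.975).
Equivalently, 1/σ² ~ Gamma(11.7, rate = 20.4); invert its 0.975 and 0.025 quantiles.
Posterior mean ≈ 1.907, SD ≈ 0.612; a Normal approximation gives roughly [0.707, 3.106].
Exact: lower = 1.057; upper = 3.408.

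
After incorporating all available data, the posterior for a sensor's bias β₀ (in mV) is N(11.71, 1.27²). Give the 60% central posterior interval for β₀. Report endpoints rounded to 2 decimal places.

[10.64, 12.78]

The posterior is symmetric, so the 60% equal-tailed interval is β₀ = 11.71 ± z·1.27 with z = 0.842.
Half-width: 0.842 × 1.27 = 1.07.
11.71 − 1.07 = 10.64; 11.71 + 1.07 = 12.78.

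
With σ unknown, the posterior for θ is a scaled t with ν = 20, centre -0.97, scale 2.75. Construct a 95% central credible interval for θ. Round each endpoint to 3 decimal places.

The t_20 distribution is symmetric; the 95% interval is -0.97 ± t·2.75 with t_{0.975,20} = 2.086.
Half-width: 2.086 × 2.75 = 5.736.
-0.97 − 5.736 = -6.706; -0.97 + 5.736 = 4.766.

[-6.706, 4.766]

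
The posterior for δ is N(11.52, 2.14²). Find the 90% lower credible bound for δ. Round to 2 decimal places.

8.78

Need L with P(δ ≥ L) = 0.90: L = 11.52 − z_{0.1}·2.14.
z = 1.282; L = 11.52 − 1.282 × 2.14 = 8.78.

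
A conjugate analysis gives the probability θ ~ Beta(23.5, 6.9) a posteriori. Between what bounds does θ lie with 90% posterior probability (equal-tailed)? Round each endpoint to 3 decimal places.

[0.640, 0.885]

Posterior: Beta(23.5, 6.9).
Equal-tailed 90% interval: the 0.05 and 0.95 quantiles of Beta(23.5, 6.9).
Posterior mean ≈ 0.773, SD ≈ 0.075; a Normal approximation gives roughly [0.650, 0.896].
Exact: F⁻¹(0.05) = 0.640; F⁻¹(0.95) = 0.885.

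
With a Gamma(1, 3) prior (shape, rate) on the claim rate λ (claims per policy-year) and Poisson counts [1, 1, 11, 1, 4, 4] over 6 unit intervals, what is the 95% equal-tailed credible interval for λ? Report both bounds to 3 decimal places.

[1.620, 3.701]

Posterior: Gamma(1+22, 3+6) = Gamma(23, 9) (shape, rate).
Equal-tailed 95% interval: Gamma(23, 9) quantiles at 0.025 and 0.975.
Posterior mean ≈ 2.556, SD ≈ 0.533; a Normal approximation gives roughly [1.511, 3.600].
Exact: lower = 1.620; upper = 3.701.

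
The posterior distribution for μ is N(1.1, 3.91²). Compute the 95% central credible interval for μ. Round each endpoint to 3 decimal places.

The posterior is symmetric, so the 95% equal-tailed interval is μ = 1.1 ± z·3.91 with z = 1.960.
Half-width: 1.960 × 3.91 = 7.663.
1.1 − 7.663 = -6.563; 1.1 + 7.663 = 8.763.

[-6.563, 8.763]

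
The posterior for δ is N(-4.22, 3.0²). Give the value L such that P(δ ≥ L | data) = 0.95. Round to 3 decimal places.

-9.155

Need L with P(δ ≥ L) = 0.95: L = -4.22 − z_{0.05}·3.0.
z = 1.645; L = -4.22 − 1.645 × 3.0 = -9.155.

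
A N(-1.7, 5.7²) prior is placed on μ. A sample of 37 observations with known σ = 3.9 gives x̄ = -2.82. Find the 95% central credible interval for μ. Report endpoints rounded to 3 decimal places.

Posterior precision = 1/5.7² + 37/3.9² = 0.0308 + 2.4326 = 2.4634, so posterior SD = 0.6371.
Posterior mean = (-1.7/5.7² + 37·-2.82/3.9²) / 2.4634 = -2.8060.
Interval: -2.8060 ± 1.960 × 0.6371 → [-4.055, -1.557].

[-4.055, -1.557]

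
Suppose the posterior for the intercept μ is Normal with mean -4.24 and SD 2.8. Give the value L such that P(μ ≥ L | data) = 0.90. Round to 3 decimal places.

Need L with P(μ ≥ L) = 0.90: L = -4.24 − z_{0.1}·2.8.
z = 1.282; L = -4.24 − 1.282 × 2.8 = -7.828.

-7.828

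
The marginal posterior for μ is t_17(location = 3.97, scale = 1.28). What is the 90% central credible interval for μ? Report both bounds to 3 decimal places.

The t_17 distribution is symmetric; the 90% interval is 3.97 ± t·1.28 with t_{0.95,17} = 1.740.
Half-width: 1.740 × 1.28 = 2.227.
3.97 − 2.227 = 1.743; 3.97 + 2.227 = 6.197.

[1.743, 6.197]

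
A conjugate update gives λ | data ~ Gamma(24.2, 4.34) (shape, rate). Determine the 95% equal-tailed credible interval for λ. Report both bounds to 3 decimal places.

Posterior: Gamma(shape 24.2, rate 4.34).
Equal-tailed 95% interval: Gamma(24.2, 4.34) quantiles at 0.025 and 0.975.
Posterior mean ≈ 5.576, SD ≈ 1.133; a Normal approximation gives roughly [3.354, 7.798].
Exact: lower = 3.580; upper = 8.007.

[3.580, 8.007]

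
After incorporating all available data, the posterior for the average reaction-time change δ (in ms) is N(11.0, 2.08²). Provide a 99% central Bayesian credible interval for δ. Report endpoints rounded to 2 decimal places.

[5.64, 16.36]

The posterior is symmetric, so the 99% equal-tailed interval is δ = 11.0 ± z·2.08 with z = 2.576.
Half-width: 2.576 × 2.08 = 5.36.
11.0 − 5.36 = 5.64; 11.0 + 5.36 = 16.36.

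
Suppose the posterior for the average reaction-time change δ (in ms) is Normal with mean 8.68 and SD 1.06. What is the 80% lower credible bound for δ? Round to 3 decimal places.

7.788

Need L with P(δ ≥ L) = 0.80: L = 8.68 − z_{0.2}·1.06.
z = 0.842; L = 8.68 − 0.842 × 1.06 = 7.788.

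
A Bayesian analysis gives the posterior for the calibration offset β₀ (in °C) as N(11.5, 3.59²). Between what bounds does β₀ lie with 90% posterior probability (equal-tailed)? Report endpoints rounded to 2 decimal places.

[5.59, 17.41]

The posterior is symmetric, so the 90% equal-tailed interval is β₀ = 11.5 ± z·3.59 with z = 1.645.
Half-width: 1.645 × 3.59 = 5.91.
11.5 − 5.91 = 5.59; 11.5 + 5.91 = 17.41.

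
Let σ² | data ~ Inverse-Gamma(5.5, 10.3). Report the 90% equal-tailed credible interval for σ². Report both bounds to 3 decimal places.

[1.047, 4.503]

Inverse-Gamma(5.5, 10.3) quantiles: F⁻¹(0.05) and F⁻¹(0.95).
Equivalently, 1/σ² ~ Gamma(5.5, rate = 10.3); invert its 0.95 and 0.05 quantiles.
Posterior mean ≈ 2.289, SD ≈ 1.223; a Normal approximation gives roughly [0.276, 4.301].
Exact: lower = 1.047; upper = 4.503.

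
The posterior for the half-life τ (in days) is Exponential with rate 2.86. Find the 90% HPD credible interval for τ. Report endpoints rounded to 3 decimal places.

[0.000, 0.805]

The exponential density is strictly decreasing on [0, ∞), so the HPD interval is anchored at 0: [0, q] with P(τ ≤ q) = 0.90.
q = −ln(1 − 0.90) / 2.86 = 2.3026 / 2.86 = 0.805.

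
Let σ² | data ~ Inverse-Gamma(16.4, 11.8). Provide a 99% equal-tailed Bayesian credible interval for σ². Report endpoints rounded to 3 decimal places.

Inverse-Gamma(16.4, 11.8) quantiles: F⁻¹(0.005) and F⁻¹(0.995).
Equivalently, 1/σ² ~ Gamma(16.4, rate = 11.8); invert its 0.995 and 0.005 quantiles.
Posterior mean ≈ 0.766, SD ≈ 0.202; a Normal approximation gives roughly [0.246, 1.286].
Exact: lower = 0.411; upper = 1.505.

[0.411, 1.505]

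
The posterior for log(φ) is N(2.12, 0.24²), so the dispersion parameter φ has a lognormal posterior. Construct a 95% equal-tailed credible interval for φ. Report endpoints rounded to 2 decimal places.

[5.20, 13.33]

On the log scale the 95% interval is 2.12 ± 1.960 × 0.24 = [1.6496, 2.5904].
Exponentiate: [e^1.6496, e^2.5904] = [5.20, 13.33].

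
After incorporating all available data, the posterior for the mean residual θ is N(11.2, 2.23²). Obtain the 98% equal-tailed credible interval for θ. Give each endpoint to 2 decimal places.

The posterior is symmetric, so the 98% equal-tailed interval is θ = 11.2 ± z·2.23 with z = 2.326.
Half-width: 2.326 × 2.23 = 5.19.
11.2 − 5.19 = 6.01; 11.2 + 5.19 = 16.39.

[6.01, 16.39]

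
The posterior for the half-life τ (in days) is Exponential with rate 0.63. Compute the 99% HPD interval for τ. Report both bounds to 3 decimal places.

[0.000, 7.310]

The exponential density is strictly decreasing on [0, ∞), so the HPD interval is anchored at 0: [0, q] with P(τ ≤ q) = 0.99.
q = −ln(1 − 0.99) / 0.63 = 4.6052 / 0.63 = 7.310.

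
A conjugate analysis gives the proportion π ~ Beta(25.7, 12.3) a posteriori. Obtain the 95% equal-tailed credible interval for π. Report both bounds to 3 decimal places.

[0.522, 0.813]

Posterior: Beta(25.7, 12.3).
Equal-tailed 95% interval: the 0.025 and 0.975 quantiles of Beta(25.7, 12.3).
Posterior mean ≈ 0.676, SD ≈ 0.075; a Normal approximation gives roughly [0.529, 0.823].
Exact: F⁻¹(0.025) = 0.522; F⁻¹(0.975) = 0.813.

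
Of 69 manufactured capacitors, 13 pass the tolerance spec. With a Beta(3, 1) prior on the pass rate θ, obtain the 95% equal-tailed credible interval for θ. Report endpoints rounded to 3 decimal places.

[0.133, 0.320]

Posterior: Beta(3+13, 1+56) = Beta(16, 57).
Equal-tailed 95% interval: the 0.025 and 0.975 quantiles of Beta(16, 57).
Posterior mean ≈ 0.219, SD ≈ 0.048; a Normal approximation gives roughly [0.125, 0.313].
Exact: F⁻¹(0.025) = 0.133; F⁻¹(0.975) = 0.320.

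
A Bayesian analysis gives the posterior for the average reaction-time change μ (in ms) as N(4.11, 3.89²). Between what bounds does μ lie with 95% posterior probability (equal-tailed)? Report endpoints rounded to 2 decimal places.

The posterior is symmetric, so the 95% equal-tailed interval is μ = 4.11 ± z·3.89 with z = 1.960.
Half-width: 1.960 × 3.89 = 7.62.
4.11 − 7.62 = -3.51; 4.11 + 7.62 = 11.73.

[-3.51, 11.73]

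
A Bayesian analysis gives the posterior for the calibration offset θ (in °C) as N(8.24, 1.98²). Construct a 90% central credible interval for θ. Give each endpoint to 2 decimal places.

The posterior is symmetric, so the 90% equal-tailed interval is θ = 8.24 ± z·1.98 with z = 1.645.
Half-width: 1.645 × 1.98 = 3.26.
8.24 − 3.26 = 4.98; 8.24 + 3.26 = 11.50.

[4.98, 11.50]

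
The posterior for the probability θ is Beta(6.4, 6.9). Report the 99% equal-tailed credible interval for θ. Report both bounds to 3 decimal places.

[0.169, 0.804]

Posterior: Beta(6.4, 6.9).
Equal-tailed 99% interval: the 0.005 and 0.995 quantiles of Beta(6.4, 6.9).
Posterior mean ≈ 0.481, SD ≈ 0.132; a Normal approximation gives roughly [0.141, 0.822].
Exact: F⁻¹(0.005) = 0.169; F⁻¹(0.995) = 0.804.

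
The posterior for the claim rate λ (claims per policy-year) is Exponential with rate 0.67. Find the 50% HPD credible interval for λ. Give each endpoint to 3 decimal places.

The exponential density is strictly decreasing on [0, ∞), so the HPD interval is anchored at 0: [0, q] with P(λ ≤ q) = 0.50.
q = −ln(1 − 0.50) / 0.67 = 0.6931 / 0.67 = 1.035.

[0.000, 1.035]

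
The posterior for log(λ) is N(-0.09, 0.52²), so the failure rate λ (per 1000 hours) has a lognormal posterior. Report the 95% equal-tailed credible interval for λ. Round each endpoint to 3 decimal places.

On the log scale the 95% interval is -0.09 ± 1.960 × 0.52 = [-1.1092, 0.9292].
Exponentiate: [e^-1.1092, e^0.9292] = [0.330, 2.532].

[0.330, 2.532]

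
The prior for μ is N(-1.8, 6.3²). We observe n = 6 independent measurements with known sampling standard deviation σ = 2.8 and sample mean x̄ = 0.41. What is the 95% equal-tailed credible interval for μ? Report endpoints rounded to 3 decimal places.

Posterior precision = 1/6.3² + 6/2.8² = 0.0252 + 0.7653 = 0.7905, so posterior SD = 1.1247.
Posterior mean = (-1.8/6.3² + 6·0.41/2.8²) / 0.7905 = 0.3396.
Interval: 0.3396 ± 1.960 × 1.1247 → [-1.865, 2.544].

[-1.865, 2.544]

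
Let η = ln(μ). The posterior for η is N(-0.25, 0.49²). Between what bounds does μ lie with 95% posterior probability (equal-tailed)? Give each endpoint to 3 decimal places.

[0.298, 2.035]

On the log scale the 95% interval is -0.25 ± 1.960 × 0.49 = [-1.2104, 0.7104].
Exponentiate: [e^-1.2104, e^0.7104] = [0.298, 2.035].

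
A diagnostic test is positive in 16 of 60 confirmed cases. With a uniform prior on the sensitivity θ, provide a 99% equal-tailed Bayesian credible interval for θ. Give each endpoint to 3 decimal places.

[0.145, 0.430]

Posterior: Beta(1+16, 1+44) = Beta(17, 45).
Equal-tailed 99% interval: the 0.005 and 0.995 quantiles of Beta(17, 45).
Posterior mean ≈ 0.274, SD ≈ 0.056; a Normal approximation gives roughly [0.129, 0.419].
Exact: F⁻¹(0.005) = 0.145; F⁻¹(0.995) = 0.430.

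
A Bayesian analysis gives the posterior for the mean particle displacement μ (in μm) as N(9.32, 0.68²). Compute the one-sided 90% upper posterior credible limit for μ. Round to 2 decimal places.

10.19

Need U with P(μ ≤ U) = 0.90: U = 9.32 + z_{0.1}·0.68.
z = 1.282; U = 9.32 + 1.282 × 0.68 = 10.19.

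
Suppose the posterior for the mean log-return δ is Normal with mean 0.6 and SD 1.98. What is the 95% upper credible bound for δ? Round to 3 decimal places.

Need U with P(δ ≤ U) = 0.95: U = 0.6 + z_{0.05}·1.98.
z = 1.645; U = 0.6 + 1.645 × 1.98 = 3.857.

3.857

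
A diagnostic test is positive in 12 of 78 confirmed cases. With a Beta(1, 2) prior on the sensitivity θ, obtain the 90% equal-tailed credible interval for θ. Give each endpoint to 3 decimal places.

Posterior: Beta(1+12, 2+66) = Beta(13, 68).
Equal-tailed 90% interval: the 0.05 and 0.95 quantiles of Beta(13, 68).
Posterior mean ≈ 0.160, SD ≈ 0.041; a Normal approximation gives roughly [0.094, 0.227].
Exact: F⁻¹(0.05) = 0.099; F⁻¹(0.95) = 0.232.

[0.099, 0.232]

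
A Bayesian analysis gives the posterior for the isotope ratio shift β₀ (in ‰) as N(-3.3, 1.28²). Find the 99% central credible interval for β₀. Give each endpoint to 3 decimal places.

The posterior is symmetric, so the 99% equal-tailed interval is β₀ = -3.3 ± z·1.28 with z = 2.576.
Half-width: 2.576 × 1.28 = 3.297.
-3.3 − 3.297 = -6.597; -3.3 + 3.297 = -0.003.

[-6.597, -0.003]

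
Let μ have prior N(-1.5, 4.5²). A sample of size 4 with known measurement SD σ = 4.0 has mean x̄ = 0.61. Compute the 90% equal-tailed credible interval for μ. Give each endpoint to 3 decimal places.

[-2.744, 3.268]

Posterior precision = 1/4.5² + 4/4.0² = 0.0494 + 0.2500 = 0.2994, so posterior SD = 1.8276.
Posterior mean = (-1.5/4.5² + 4·0.61/4.0²) / 0.2994 = 0.2620.
Interval: 0.2620 ± 1.645 × 1.8276 → [-2.744, 3.268].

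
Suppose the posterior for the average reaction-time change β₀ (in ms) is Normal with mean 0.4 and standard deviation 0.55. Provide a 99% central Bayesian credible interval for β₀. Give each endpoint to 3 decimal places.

[-1.017, 1.817]

The posterior is symmetric, so the 99% equal-tailed interval is β₀ = 0.4 ± z·0.55 with z = 2.576.
Half-width: 2.576 × 0.55 = 1.417.
0.4 − 1.417 = -1.017; 0.4 + 1.417 = 1.817.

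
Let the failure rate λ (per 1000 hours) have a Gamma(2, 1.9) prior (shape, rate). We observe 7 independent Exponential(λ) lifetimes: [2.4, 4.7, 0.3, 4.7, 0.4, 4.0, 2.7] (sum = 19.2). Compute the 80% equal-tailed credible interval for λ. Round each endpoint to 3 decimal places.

Posterior: Gamma(2+7, 1.9+19.2) = Gamma(9, 21.1) (shape, rate).
Equal-tailed 80% interval: Gamma(9, 21.1) quantiles at 0.1 and 0.9.
Posterior mean ≈ 0.427, SD ≈ 0.142; a Normal approximation gives roughly [0.244, 0.609].
Exact: lower = 0.257; upper = 0.616.

[0.257, 0.616]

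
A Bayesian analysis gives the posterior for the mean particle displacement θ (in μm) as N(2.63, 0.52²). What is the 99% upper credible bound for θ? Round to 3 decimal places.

Need U with P(θ ≤ U) = 0.99: U = 2.63 + z_{0.01}·0.52.
z = 2.326; U = 2.63 + 2.326 × 0.52 = 3.840.

3.840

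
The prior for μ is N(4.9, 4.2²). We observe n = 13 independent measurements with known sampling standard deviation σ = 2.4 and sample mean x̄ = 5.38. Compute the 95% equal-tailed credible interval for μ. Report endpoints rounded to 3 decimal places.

Posterior precision = 1/4.2² + 13/2.4² = 0.0567 + 2.2569 = 2.3136, so posterior SD = 0.6574.
Posterior mean = (4.9/4.2² + 13·5.38/2.4²) / 2.3136 = 5.3682.
Interval: 5.3682 ± 1.960 × 0.6574 → [4.080, 6.657].

[4.080, 6.657]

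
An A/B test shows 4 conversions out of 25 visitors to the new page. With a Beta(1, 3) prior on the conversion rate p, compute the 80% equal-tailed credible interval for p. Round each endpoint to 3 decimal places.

Posterior: Beta(1+4, 3+21) = Beta(5, 24).
Equal-tailed 80% interval: the 0.1 and 0.9 quantiles of Beta(5, 24).
Posterior mean ≈ 0.172, SD ≈ 0.069; a Normal approximation gives roughly [0.084, 0.261].
Exact: F⁻¹(0.1) = 0.089; F⁻¹(0.9) = 0.265.

[0.089, 0.265]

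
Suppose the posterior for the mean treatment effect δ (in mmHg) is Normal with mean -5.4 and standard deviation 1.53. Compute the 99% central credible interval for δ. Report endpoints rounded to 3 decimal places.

The posterior is symmetric, so the 99% equal-tailed interval is δ = -5.4 ± z·1.53 with z = 2.576.
Half-width: 2.576 × 1.53 = 3.941.
-5.4 − 3.941 = -9.341; -5.4 + 3.941 = -1.459.

[-9.341, -1.459]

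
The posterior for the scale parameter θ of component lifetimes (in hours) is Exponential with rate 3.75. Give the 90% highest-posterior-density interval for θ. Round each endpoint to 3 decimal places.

The exponential density is strictly decreasing on [0, ∞), so the HPD interval is anchored at 0: [0, q] with P(θ ≤ q) = 0.90.
q = −ln(1 − 0.90) / 3.75 = 2.3026 / 3.75 = 0.614.

[0.000, 0.614]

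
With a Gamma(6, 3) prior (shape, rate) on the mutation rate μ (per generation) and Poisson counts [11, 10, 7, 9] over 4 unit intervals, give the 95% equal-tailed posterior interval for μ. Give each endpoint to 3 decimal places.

Posterior: Gamma(6+37, 3+4) = Gamma(43, 7) (shape, rate).
Equal-tailed 95% interval: Gamma(43, 7) quantiles at 0.025 and 0.975.
Posterior mean ≈ 6.143, SD ≈ 0.937; a Normal approximation gives roughly [4.307, 7.979].
Exact: lower = 4.446; upper = 8.110.

[4.446, 8.110]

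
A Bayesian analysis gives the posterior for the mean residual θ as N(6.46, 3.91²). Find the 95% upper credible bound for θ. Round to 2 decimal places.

12.89

Need U with P(θ ≤ U) = 0.95: U = 6.46 + z_{0.05}·3.91.
z = 1.645; U = 6.46 + 1.645 × 3.91 = 12.89.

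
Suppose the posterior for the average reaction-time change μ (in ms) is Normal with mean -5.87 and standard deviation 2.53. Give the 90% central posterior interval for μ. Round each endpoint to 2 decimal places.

The posterior is symmetric, so the 90% equal-tailed interval is μ = -5.87 ± z·2.53 with z = 1.645.
Half-width: 1.645 × 2.53 = 4.16.
-5.87 − 4.16 = -10.03; -5.87 + 4.16 = -1.71.

[-10.03, -1.71]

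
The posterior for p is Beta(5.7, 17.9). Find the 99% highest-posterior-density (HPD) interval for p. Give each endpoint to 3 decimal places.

[0.057, 0.478]

The posterior is unimodal and skewed, so the HPD interval has equal density at both endpoints and is the shortest 99% interval.
Solving f(0.057) = f(0.478) with F(0.478) − F(0.057) = 0.99 gives [0.057, 0.478].
For comparison, the equal-tailed interval is [0.067, 0.495]; the HPD is narrower and shifted toward the mode.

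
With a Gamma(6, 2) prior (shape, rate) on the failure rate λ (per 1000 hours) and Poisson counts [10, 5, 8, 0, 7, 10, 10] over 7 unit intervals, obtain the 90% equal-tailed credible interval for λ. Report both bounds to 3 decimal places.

Posterior: Gamma(6+50, 2+7) = Gamma(56, 9) (shape, rate).
Equal-tailed 90% interval: Gamma(56, 9) quantiles at 0.05 and 0.95.
Posterior mean ≈ 6.222, SD ≈ 0.831; a Normal approximation gives roughly [4.855, 7.590].
Exact: lower = 4.921; upper = 7.650.

[4.921, 7.650]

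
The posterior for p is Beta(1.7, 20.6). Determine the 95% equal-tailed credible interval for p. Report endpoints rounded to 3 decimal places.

Posterior: Beta(1.7, 20.6).
Equal-tailed 95% interval: the 0.025 and 0.975 quantiles of Beta(1.7, 20.6).
Posterior mean ≈ 0.076, SD ≈ 0.055; a Normal approximation gives roughly [-0.032, 0.184].
Exact: F⁻¹(0.025) = 0.007; F⁻¹(0.975) = 0.214.

[0.007, 0.214]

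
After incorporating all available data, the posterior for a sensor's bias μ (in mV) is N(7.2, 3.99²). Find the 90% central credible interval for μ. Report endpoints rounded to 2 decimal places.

[0.64, 13.76]

The posterior is symmetric, so the 90% equal-tailed interval is μ = 7.2 ± z·3.99 with z = 1.645.
Half-width: 1.645 × 3.99 = 6.56.
7.2 − 6.56 = 0.64; 7.2 + 6.56 = 13.76.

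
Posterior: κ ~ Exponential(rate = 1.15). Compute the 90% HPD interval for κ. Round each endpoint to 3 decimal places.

[0.000, 2.002]

The exponential density is strictly decreasing on [0, ∞), so the HPD interval is anchored at 0: [0, q] with P(κ ≤ q) = 0.90.
q = −ln(1 − 0.90) / 1.15 = 2.3026 / 1.15 = 2.002.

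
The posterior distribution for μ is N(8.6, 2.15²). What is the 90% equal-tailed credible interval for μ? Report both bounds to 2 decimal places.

[5.06, 12.14]

The posterior is symmetric, so the 90% equal-tailed interval is μ = 8.6 ± z·2.15 with z = 1.645.
Half-width: 1.645 × 2.15 = 3.54.
8.6 − 3.54 = 5.06; 8.6 + 3.54 = 12.14.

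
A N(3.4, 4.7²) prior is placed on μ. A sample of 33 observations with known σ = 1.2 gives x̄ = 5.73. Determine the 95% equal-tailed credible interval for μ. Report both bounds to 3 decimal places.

[5.316, 6.134]

Posterior precision = 1/4.7² + 33/1.2² = 0.0453 + 22.9167 = 22.9619, so posterior SD = 0.2087.
Posterior mean = (3.4/4.7² + 33·5.73/1.2²) / 22.9619 = 5.7254.
Interval: 5.7254 ± 1.960 × 0.2087 → [5.316, 6.134].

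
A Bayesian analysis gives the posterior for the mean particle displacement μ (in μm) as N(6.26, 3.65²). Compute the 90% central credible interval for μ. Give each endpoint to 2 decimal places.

[0.26, 12.26]

The posterior is symmetric, so the 90% equal-tailed interval is μ = 6.26 ± z·3.65 with z = 1.645.
Half-width: 1.645 × 3.65 = 6.00.
6.26 − 6.00 = 0.26; 6.26 + 6.00 = 12.26.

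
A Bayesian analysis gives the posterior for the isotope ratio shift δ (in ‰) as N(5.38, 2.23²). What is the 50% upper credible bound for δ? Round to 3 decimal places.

5.380

Need U with P(δ ≤ U) = 0.50: U = 5.38 + z_{0.5}·2.23.
z = 0.000; U = 5.38 + 0.000 × 2.23 = 5.380.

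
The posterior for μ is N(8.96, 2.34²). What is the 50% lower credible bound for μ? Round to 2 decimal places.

8.96

Need L with P(μ ≥ L) = 0.50: L = 8.96 − z_{0.5}·2.34.
z = 0.000; L = 8.96 − 0.000 × 2.34 = 8.96.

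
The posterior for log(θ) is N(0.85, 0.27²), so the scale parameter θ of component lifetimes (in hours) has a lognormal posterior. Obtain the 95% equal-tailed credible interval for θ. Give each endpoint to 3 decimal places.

[1.378, 3.972]

On the log scale the 95% interval is 0.85 ± 1.960 × 0.27 = [0.3208, 1.3792].
Exponentiate: [e^0.3208, e^1.3792] = [1.378, 3.972].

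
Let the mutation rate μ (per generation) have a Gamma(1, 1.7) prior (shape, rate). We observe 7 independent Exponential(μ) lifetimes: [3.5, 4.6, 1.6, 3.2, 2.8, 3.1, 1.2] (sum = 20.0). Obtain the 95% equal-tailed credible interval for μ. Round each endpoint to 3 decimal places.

[0.159, 0.665]

Posterior: Gamma(1+7, 1.7+20.0) = Gamma(8, 21.7) (shape, rate).
Equal-tailed 95% interval: Gamma(8, 21.7) quantiles at 0.025 and 0.975.
Posterior mean ≈ 0.369, SD ≈ 0.130; a Normal approximation gives roughly [0.113, 0.624].
Exact: lower = 0.159; upper = 0.665.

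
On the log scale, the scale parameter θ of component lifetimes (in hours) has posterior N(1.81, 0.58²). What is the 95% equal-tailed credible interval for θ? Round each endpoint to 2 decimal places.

[1.96, 19.04]

On the log scale the 95% interval is 1.81 ± 1.960 × 0.58 = [0.6732, 2.9468].
Exponentiate: [e^0.6732, e^2.9468] = [1.96, 19.04].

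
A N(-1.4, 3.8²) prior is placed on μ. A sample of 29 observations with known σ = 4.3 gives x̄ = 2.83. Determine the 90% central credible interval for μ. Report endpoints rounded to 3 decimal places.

Posterior precision = 1/3.8² + 29/4.3² = 0.0693 + 1.5684 = 1.6377, so posterior SD = 0.7814.
Posterior mean = (-1.4/3.8² + 29·2.83/4.3²) / 1.6377 = 2.6511.
Interval: 2.6511 ± 1.645 × 0.7814 → [1.366, 3.936].

[1.366, 3.936]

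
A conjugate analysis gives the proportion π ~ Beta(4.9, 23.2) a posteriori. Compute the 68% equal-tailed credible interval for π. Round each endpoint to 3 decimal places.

[0.105, 0.244]

Posterior: Beta(4.9, 23.2).
Equal-tailed 68% interval: the 0.16 and 0.84 quantiles of Beta(4.9, 23.2).
Posterior mean ≈ 0.174, SD ≈ 0.070; a Normal approximation gives roughly [0.104, 0.244].
Exact: F⁻¹(0.16) = 0.105; F⁻¹(0.84) = 0.244.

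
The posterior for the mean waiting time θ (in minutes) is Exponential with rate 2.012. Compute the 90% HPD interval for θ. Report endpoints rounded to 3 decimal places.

The exponential density is strictly decreasing on [0, ∞), so the HPD interval is anchored at 0: [0, q] with P(θ ≤ q) = 0.90.
q = −ln(1 − 0.90) / 2.012 = 2.3026 / 2.012 = 1.144.

[0.000, 1.144]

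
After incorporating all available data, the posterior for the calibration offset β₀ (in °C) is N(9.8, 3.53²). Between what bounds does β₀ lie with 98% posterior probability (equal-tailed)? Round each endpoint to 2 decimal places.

[1.59, 18.01]

The posterior is symmetric, so the 98% equal-tailed interval is β₀ = 9.8 ± z·3.53 with z = 2.326.
Half-width: 2.326 × 3.53 = 8.21.
9.8 − 8.21 = 1.59; 9.8 + 8.21 = 18.01.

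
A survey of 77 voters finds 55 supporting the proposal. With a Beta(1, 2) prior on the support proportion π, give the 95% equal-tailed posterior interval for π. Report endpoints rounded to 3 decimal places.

[0.596, 0.795]

Posterior: Beta(1+55, 2+22) = Beta(56, 24).
Equal-tailed 95% interval: the 0.025 and 0.975 quantiles of Beta(56, 24).
Posterior mean ≈ 0.700, SD ≈ 0.051; a Normal approximation gives roughly [0.600, 0.800].
Exact: F⁻¹(0.025) = 0.596; F⁻¹(0.975) = 0.795.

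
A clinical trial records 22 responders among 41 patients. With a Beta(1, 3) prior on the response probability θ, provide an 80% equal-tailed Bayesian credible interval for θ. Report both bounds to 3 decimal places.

Posterior: Beta(1+22, 3+19) = Beta(23, 22).
Equal-tailed 80% interval: the 0.1 and 0.9 quantiles of Beta(23, 22).
Posterior mean ≈ 0.511, SD ≈ 0.074; a Normal approximation gives roughly [0.417, 0.606].
Exact: F⁻¹(0.1) = 0.416; F⁻¹(0.9) = 0.606.

[0.416, 0.606]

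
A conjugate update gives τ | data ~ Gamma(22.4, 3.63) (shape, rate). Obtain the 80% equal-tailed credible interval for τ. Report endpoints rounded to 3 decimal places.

Posterior: Gamma(shape 22.4, rate 3.63).
Equal-tailed 80% interval: Gamma(22.4, 3.63) quantiles at 0.1 and 0.9.
Posterior mean ≈ 6.171, SD ≈ 1.304; a Normal approximation gives roughly [4.500, 7.842].
Exact: lower = 4.570; upper = 7.890.

[4.570, 7.890]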